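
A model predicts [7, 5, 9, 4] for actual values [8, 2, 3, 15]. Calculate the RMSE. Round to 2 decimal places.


MSE = 41.7500. RMSE = sqrt(41.7500) = 6.46.

6.46


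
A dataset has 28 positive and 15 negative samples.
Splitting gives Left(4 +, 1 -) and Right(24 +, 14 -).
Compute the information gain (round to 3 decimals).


H(parent) = 0.9330. H(left) = 0.7219, H(right) = 0.9495. Weighted = (5/43)*0.7219 + (38/43)*0.9495 = 0.9230. IG = 0.9330 - 0.9230 = 0.0100, which rounds to 0.010.

0.010


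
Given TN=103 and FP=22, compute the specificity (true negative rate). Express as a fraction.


Specificity = TN / (TN + FP) = 103 / 125 = 103/125.

103/125


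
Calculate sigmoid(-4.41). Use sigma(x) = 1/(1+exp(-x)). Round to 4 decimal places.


sigma(-4.41) = 1/(1+e^(4.41)) = 1/(1+82.269464) = 1/83.269464 = 0.0120.

0.0120


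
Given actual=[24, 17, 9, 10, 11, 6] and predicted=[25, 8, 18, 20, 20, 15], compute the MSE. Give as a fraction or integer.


MSE = (1/6) * ((24-25)^2=1 + (17-8)^2=81 + (9-18)^2=81 + (10-20)^2=100 + (11-20)^2=81 + (6-15)^2=81). Sum = 425. MSE = 425/6.

425/6


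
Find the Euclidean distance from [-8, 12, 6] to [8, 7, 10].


d = sqrt(sum of squared differences). (-8-8)^2=256, (12-7)^2=25, (6-10)^2=16. Sum = 297.

sqrt(297)


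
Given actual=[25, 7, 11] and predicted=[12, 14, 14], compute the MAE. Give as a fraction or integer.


MAE = (1/3) * (|25-12|=13 + |7-14|=7 + |11-14|=3). Sum = 23. MAE = 23/3.

23/3


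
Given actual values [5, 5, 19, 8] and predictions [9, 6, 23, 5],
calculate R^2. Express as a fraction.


Mean(y) = 37/4. SS_res = 42. SS_tot = 531/4. R^2 = 1 - 42/(531/4) = 121/177.

121/177


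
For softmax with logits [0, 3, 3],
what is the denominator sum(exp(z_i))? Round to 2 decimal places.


Denom = e^0=1.0000 + e^3=20.0855 + e^3=20.0855. Sum = 41.1710, which rounds to 41.17.

41.17


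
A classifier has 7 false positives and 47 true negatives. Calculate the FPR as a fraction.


FPR = FP / (FP + TN) = 7 / 54 = 7/54.

7/54


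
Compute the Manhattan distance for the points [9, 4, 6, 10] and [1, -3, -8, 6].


d = sum of absolute differences: |9-1|=8 + |4--3|=7 + |6--8|=14 + |10-6|=4 = 33.

33


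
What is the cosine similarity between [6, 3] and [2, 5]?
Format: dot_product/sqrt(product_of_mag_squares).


dot = 27. |a|^2 = 45, |b|^2 = 29. cos = 27/sqrt(1305).

27/sqrt(1305)


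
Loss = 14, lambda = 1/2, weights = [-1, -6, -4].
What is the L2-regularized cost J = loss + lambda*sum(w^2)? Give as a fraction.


L2 sq norm = sum(w^2) = 53. J = 14 + 1/2 * 53 = 81/2.

81/2


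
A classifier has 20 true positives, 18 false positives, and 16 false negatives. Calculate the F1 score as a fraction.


Precision = 20/38 = 10/19. Recall = 20/36 = 5/9. F1 = 2*P*R/(P+R) = 20/37.

20/37


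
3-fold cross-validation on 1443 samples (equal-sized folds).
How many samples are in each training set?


Each validation fold has 1443/3 = 481 samples. Training set = 1443 - 481 = 962.

962


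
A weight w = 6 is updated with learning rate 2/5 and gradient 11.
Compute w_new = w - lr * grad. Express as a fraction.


w_new = 6 - 2/5 * 11 = 6 - 22/5 = 8/5.

8/5


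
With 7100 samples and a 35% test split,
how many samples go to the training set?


Test set = 7100 * 35% = 2485. Training set = 7100 - 2485 = 4615.

4615


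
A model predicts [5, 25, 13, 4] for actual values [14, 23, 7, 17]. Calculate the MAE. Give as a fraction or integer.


MAE = (1/4) * (|14-5|=9 + |23-25|=2 + |7-13|=6 + |17-4|=13). Sum = 30. MAE = 15/2.

15/2


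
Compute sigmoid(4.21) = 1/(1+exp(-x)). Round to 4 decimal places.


sigma(4.21) = 1/(1+e^(-4.21)) = 1/(1+0.014846) = 1/1.014846 = 0.9854.

0.9854


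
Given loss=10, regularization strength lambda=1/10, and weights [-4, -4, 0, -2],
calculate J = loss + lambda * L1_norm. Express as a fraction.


L1 norm = sum(|w|) = 10. J = 10 + 1/10 * 10 = 11.

11


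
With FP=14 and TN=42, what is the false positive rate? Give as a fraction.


FPR = FP / (FP + TN) = 14 / 56 = 1/4.

1/4


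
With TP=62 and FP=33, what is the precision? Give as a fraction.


Precision = TP / (TP + FP) = 62 / 95 = 62/95.

62/95


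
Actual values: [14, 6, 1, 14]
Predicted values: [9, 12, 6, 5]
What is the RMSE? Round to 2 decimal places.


MSE = 41.7500. RMSE = sqrt(41.7500) = 6.46.

6.46


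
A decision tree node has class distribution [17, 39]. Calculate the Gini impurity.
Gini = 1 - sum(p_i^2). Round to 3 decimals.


Total = 56. Proportions: 17/56, 39/56. sum(p_i^2) = 0.5772. Gini = 1 - 0.5772 = 0.4228, which rounds to 0.423.

0.423


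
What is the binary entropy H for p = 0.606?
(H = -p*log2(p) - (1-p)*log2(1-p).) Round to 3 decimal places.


H = -0.606*log2(0.606) - 0.394*log2(0.394) = 0.967.

0.967


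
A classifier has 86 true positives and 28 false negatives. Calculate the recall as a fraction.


Recall = TP / (TP + FN) = 86 / 114 = 43/57.

43/57


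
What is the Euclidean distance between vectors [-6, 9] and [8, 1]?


d = sqrt(sum of squared differences). (-6-8)^2=196, (9-1)^2=64. Sum = 260.

sqrt(260)


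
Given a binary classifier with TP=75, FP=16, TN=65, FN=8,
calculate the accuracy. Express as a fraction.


Accuracy = (TP + TN) / (TP + TN + FP + FN) = (75 + 65) / 164 = 35/41.

35/41


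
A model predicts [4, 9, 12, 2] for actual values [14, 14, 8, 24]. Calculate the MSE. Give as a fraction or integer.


MSE = (1/4) * ((14-4)^2=100 + (14-9)^2=25 + (8-12)^2=16 + (24-2)^2=484). Sum = 625. MSE = 625/4.

625/4


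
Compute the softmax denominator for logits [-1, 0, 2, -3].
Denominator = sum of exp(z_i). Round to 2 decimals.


Denom = e^-1=0.3679 + e^0=1.0000 + e^2=7.3891 + e^-3=0.0498. Sum = 8.8068, which rounds to 8.81.

8.81


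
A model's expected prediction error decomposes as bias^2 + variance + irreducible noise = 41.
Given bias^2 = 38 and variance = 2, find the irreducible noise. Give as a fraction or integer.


Total error = bias^2 + variance + irreducible noise. So irreducible noise = 41 - 38 - 2 = 1.

1


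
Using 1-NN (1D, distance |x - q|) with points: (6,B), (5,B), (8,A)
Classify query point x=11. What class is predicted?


Distances: |6-11|=5, |5-11|=6, |8-11|=3. 1 nearest: (8,A). Counts: {'A': 1}. Majority class: A.

A


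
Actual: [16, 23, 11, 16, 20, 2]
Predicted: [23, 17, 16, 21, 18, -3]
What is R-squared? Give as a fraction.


Mean(y) = 44/3. SS_res = 164. SS_tot = 826/3. R^2 = 1 - 164/(826/3) = 167/413.

167/413


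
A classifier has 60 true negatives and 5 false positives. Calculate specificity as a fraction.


Specificity = TN / (TN + FP) = 60 / 65 = 12/13.

12/13


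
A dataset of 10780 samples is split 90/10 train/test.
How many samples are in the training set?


Test set = 10780 * 10% = 1078. Training set = 10780 - 1078 = 9702.

9702


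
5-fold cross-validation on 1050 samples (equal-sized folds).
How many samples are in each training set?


Each validation fold has 1050/5 = 210 samples. Training set = 1050 - 210 = 840.

840


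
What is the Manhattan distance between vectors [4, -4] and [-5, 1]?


d = sum of absolute differences: |4--5|=9 + |-4-1|=5 = 14.

14


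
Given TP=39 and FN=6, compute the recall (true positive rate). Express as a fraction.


Recall = TP / (TP + FN) = 39 / 45 = 13/15.

13/15


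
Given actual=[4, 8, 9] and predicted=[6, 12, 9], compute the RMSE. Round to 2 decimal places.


MSE = 6.6667. RMSE = sqrt(6.6667) = 2.58.

2.58


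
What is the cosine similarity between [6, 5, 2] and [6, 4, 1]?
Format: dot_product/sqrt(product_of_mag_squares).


dot = 58. |a|^2 = 65, |b|^2 = 53. cos = 58/sqrt(3445).

58/sqrt(3445)


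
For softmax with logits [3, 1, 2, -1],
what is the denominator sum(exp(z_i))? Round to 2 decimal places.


Denom = e^3=20.0855 + e^1=2.7183 + e^2=7.3891 + e^-1=0.3679. Sum = 30.5608, which rounds to 30.56.

30.56


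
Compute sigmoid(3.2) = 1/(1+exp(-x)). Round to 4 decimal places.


sigma(3.2) = 1/(1+e^(-3.2)) = 1/(1+0.040762) = 1/1.040762 = 0.9608.

0.9608


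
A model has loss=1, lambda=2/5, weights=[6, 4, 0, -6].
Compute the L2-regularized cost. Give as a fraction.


L2 sq norm = sum(w^2) = 88. J = 1 + 2/5 * 88 = 181/5.

181/5


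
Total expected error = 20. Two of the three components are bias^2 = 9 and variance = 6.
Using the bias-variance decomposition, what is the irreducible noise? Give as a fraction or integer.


Total error = bias^2 + variance + irreducible noise. So irreducible noise = 20 - 9 - 6 = 5.

5


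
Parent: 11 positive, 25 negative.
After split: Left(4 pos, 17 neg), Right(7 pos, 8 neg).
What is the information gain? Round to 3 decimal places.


H(parent) = 0.8880. H(left) = 0.7025, H(right) = 0.9968. Weighted = (21/36)*0.7025 + (15/36)*0.9968 = 0.8251. IG = 0.8880 - 0.8251 = 0.0629, which rounds to 0.063.

0.063


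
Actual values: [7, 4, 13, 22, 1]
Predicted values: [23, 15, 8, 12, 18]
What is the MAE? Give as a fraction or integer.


MAE = (1/5) * (|7-23|=16 + |4-15|=11 + |13-8|=5 + |22-12|=10 + |1-18|=17). Sum = 59. MAE = 59/5.

59/5


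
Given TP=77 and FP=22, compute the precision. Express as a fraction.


Precision = TP / (TP + FP) = 77 / 99 = 7/9.

7/9


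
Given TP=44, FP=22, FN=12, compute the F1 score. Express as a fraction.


Precision = 44/66 = 2/3. Recall = 44/56 = 11/14. F1 = 2*P*R/(P+R) = 44/61.

44/61


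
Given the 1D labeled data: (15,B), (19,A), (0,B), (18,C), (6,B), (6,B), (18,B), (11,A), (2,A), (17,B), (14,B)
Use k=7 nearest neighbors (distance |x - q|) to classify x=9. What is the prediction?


Distances: |15-9|=6, |19-9|=10, |0-9|=9, |18-9|=9, |6-9|=3, |6-9|=3, |18-9|=9, |11-9|=2, |2-9|=7, |17-9|=8, |14-9|=5. 7 nearest: (11,A), (6,B), (6,B), (14,B), (15,B), (2,A), (17,B). Counts: {'A': 2, 'B': 5}. Majority class: B.

B


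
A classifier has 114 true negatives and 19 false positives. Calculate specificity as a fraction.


Specificity = TN / (TN + FP) = 114 / 133 = 6/7.

6/7


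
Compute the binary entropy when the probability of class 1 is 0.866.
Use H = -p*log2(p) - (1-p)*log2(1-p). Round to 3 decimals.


H = -0.866*log2(0.866) - 0.134*log2(0.134) = 0.568.

0.568


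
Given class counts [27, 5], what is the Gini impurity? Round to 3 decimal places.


Total = 32. Proportions: 27/32, 5/32. sum(p_i^2) = 0.7363. Gini = 1 - 0.7363 = 0.2637, which rounds to 0.264.

0.264


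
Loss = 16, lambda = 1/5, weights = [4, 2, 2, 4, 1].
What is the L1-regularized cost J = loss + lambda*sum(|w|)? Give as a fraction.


L1 norm = sum(|w|) = 13. J = 16 + 1/5 * 13 = 93/5.

93/5


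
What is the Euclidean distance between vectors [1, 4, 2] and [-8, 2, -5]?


d = sqrt(sum of squared differences). (1--8)^2=81, (4-2)^2=4, (2--5)^2=49. Sum = 134.

sqrt(134)


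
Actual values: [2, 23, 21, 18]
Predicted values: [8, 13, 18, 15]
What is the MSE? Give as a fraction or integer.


MSE = (1/4) * ((2-8)^2=36 + (23-13)^2=100 + (21-18)^2=9 + (18-15)^2=9). Sum = 154. MSE = 77/2.

77/2


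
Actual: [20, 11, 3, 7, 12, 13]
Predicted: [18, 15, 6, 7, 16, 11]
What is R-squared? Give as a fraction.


Mean(y) = 11. SS_res = 49. SS_tot = 166. R^2 = 1 - 49/(166) = 117/166.

117/166


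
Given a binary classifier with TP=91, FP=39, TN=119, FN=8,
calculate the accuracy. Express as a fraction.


Accuracy = (TP + TN) / (TP + TN + FP + FN) = (91 + 119) / 257 = 210/257.

210/257


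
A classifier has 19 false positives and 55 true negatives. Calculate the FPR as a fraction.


FPR = FP / (FP + TN) = 19 / 74 = 19/74.

19/74


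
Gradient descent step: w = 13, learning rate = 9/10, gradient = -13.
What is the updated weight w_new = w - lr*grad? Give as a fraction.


w_new = 13 - 9/10 * -13 = 13 - -117/10 = 247/10.

247/10


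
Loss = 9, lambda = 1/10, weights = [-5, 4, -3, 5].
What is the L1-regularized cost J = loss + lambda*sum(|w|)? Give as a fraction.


L1 norm = sum(|w|) = 17. J = 9 + 1/10 * 17 = 107/10.

107/10


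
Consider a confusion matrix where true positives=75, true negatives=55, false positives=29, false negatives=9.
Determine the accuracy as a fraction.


Accuracy = (TP + TN) / (TP + TN + FP + FN) = (75 + 55) / 168 = 65/84.

65/84


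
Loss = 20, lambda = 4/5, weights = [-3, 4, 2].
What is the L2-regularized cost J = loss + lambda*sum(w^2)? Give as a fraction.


L2 sq norm = sum(w^2) = 29. J = 20 + 4/5 * 29 = 216/5.

216/5


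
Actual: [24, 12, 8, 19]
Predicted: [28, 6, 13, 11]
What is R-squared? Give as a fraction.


Mean(y) = 63/4. SS_res = 141. SS_tot = 611/4. R^2 = 1 - 141/(611/4) = 1/13.

1/13


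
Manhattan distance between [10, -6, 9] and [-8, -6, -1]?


d = sum of absolute differences: |10--8|=18 + |-6--6|=0 + |9--1|=10 = 28.

28


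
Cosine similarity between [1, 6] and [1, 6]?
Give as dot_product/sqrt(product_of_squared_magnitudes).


dot = 37. |a|^2 = 37, |b|^2 = 37. cos = 37/sqrt(1369).

37/sqrt(1369)


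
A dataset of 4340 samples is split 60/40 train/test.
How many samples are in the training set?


Test set = 4340 * 40% = 1736. Training set = 4340 - 1736 = 2604.

2604


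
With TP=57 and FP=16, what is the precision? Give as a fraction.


Precision = TP / (TP + FP) = 57 / 73 = 57/73.

57/73


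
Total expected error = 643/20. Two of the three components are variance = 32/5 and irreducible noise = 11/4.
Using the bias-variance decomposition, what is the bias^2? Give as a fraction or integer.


Total error = bias^2 + variance + irreducible noise. So bias^2 = 643/20 - 32/5 - 11/4 = 23.

23


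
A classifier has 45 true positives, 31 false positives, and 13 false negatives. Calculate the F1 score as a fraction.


Precision = 45/76 = 45/76. Recall = 45/58 = 45/58. F1 = 2*P*R/(P+R) = 45/67.

45/67


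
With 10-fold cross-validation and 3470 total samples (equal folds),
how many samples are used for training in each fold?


Each validation fold has 3470/10 = 347 samples. Training set = 3470 - 347 = 3123.

3123


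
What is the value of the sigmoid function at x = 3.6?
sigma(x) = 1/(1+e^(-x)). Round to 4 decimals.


sigma(3.6) = 1/(1+e^(-3.6)) = 1/(1+0.027324) = 1/1.027324 = 0.9734.

0.9734


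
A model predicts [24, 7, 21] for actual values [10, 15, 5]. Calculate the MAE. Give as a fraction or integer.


MAE = (1/3) * (|10-24|=14 + |15-7|=8 + |5-21|=16). Sum = 38. MAE = 38/3.

38/3


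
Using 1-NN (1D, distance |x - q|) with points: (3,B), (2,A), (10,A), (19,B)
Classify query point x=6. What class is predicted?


Distances: |3-6|=3, |2-6|=4, |10-6|=4, |19-6|=13. 1 nearest: (3,B). Counts: {'B': 1}. Majority class: B.

B


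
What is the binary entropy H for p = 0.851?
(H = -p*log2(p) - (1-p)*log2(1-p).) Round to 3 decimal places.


H = -0.851*log2(0.851) - 0.149*log2(0.149) = 0.607.

0.607


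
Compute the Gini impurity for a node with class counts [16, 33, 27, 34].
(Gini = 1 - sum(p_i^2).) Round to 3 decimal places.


Total = 110. Proportions: 16/110, 33/110, 27/110, 34/110. sum(p_i^2) = 0.2669. Gini = 1 - 0.2669 = 0.7331, which rounds to 0.733.

0.733


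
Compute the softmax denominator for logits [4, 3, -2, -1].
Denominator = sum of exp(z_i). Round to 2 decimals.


Denom = e^4=54.5982 + e^3=20.0855 + e^-2=0.1353 + e^-1=0.3679. Sum = 75.1869, which rounds to 75.19.

75.19


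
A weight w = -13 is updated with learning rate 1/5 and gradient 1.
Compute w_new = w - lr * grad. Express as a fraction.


w_new = -13 - 1/5 * 1 = -13 - 1/5 = -66/5.

-66/5


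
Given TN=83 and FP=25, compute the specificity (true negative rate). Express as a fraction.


Specificity = TN / (TN + FP) = 83 / 108 = 83/108.

83/108


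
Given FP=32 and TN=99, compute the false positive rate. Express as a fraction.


FPR = FP / (FP + TN) = 32 / 131 = 32/131.

32/131


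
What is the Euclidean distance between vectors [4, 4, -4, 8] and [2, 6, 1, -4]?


d = sqrt(sum of squared differences). (4-2)^2=4, (4-6)^2=4, (-4-1)^2=25, (8--4)^2=144. Sum = 177.

sqrt(177)


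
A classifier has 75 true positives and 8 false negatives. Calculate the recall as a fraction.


Recall = TP / (TP + FN) = 75 / 83 = 75/83.

75/83


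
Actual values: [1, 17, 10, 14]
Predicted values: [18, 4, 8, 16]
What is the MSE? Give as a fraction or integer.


MSE = (1/4) * ((1-18)^2=289 + (17-4)^2=169 + (10-8)^2=4 + (14-16)^2=4). Sum = 466. MSE = 233/2.

233/2


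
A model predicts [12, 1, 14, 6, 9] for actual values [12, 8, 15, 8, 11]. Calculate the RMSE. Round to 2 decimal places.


MSE = 11.6000. RMSE = sqrt(11.6000) = 3.41.

3.41


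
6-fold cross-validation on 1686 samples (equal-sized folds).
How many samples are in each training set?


Each validation fold has 1686/6 = 281 samples. Training set = 1686 - 281 = 1405.

1405


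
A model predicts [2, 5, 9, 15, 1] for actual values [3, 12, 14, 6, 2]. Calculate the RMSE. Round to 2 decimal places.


MSE = 31.4000. RMSE = sqrt(31.4000) = 5.60.

5.60


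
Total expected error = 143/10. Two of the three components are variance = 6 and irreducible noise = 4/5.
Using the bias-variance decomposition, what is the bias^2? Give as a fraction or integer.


Total error = bias^2 + variance + irreducible noise. So bias^2 = 143/10 - 6 - 4/5 = 15/2.

15/2


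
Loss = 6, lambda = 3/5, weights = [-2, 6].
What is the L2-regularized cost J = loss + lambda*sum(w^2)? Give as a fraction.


L2 sq norm = sum(w^2) = 40. J = 6 + 3/5 * 40 = 30.

30


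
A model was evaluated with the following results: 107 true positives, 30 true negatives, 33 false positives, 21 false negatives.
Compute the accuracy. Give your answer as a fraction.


Accuracy = (TP + TN) / (TP + TN + FP + FN) = (107 + 30) / 191 = 137/191.

137/191


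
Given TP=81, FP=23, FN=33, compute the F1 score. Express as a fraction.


Precision = 81/104 = 81/104. Recall = 81/114 = 27/38. F1 = 2*P*R/(P+R) = 81/109.

81/109


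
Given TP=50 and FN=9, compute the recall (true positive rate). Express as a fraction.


Recall = TP / (TP + FN) = 50 / 59 = 50/59.

50/59


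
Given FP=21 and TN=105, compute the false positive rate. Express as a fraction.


FPR = FP / (FP + TN) = 21 / 126 = 1/6.

1/6


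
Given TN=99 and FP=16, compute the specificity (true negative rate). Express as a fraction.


Specificity = TN / (TN + FP) = 99 / 115 = 99/115.

99/115


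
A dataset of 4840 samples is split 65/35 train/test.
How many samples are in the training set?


Test set = 4840 * 35% = 1694. Training set = 4840 - 1694 = 3146.

3146


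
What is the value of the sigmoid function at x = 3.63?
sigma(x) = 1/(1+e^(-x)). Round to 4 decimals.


sigma(3.63) = 1/(1+e^(-3.63)) = 1/(1+0.026516) = 1/1.026516 = 0.9742.

0.9742


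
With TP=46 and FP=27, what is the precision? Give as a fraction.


Precision = TP / (TP + FP) = 46 / 73 = 46/73.

46/73


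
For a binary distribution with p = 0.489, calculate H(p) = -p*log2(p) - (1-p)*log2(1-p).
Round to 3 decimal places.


H = -0.489*log2(0.489) - 0.511*log2(0.511) = 1.000.

1.000


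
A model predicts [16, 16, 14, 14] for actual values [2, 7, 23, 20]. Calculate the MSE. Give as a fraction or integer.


MSE = (1/4) * ((2-16)^2=196 + (7-16)^2=81 + (23-14)^2=81 + (20-14)^2=36). Sum = 394. MSE = 197/2.

197/2


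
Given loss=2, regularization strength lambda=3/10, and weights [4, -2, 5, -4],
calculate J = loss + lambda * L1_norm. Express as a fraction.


L1 norm = sum(|w|) = 15. J = 2 + 3/10 * 15 = 13/2.

13/2


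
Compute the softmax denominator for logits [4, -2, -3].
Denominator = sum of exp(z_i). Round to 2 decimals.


Denom = e^4=54.5982 + e^-2=0.1353 + e^-3=0.0498. Sum = 54.7833, which rounds to 54.78.

54.78


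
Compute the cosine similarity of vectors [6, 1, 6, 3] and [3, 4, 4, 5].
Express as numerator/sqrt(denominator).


dot = 61. |a|^2 = 82, |b|^2 = 66. cos = 61/sqrt(5412).

61/sqrt(5412)


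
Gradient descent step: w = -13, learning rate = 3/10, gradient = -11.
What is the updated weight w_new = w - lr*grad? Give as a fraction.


w_new = -13 - 3/10 * -11 = -13 - -33/10 = -97/10.

-97/10


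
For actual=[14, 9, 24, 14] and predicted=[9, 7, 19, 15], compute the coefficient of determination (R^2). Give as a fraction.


Mean(y) = 61/4. SS_res = 55. SS_tot = 475/4. R^2 = 1 - 55/(475/4) = 51/95.

51/95


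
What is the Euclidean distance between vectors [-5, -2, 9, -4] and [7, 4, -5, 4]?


d = sqrt(sum of squared differences). (-5-7)^2=144, (-2-4)^2=36, (9--5)^2=196, (-4-4)^2=64. Sum = 440.

sqrt(440)


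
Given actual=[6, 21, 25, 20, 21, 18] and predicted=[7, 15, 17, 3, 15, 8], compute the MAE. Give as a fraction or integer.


MAE = (1/6) * (|6-7|=1 + |21-15|=6 + |25-17|=8 + |20-3|=17 + |21-15|=6 + |18-8|=10). Sum = 48. MAE = 8.

8


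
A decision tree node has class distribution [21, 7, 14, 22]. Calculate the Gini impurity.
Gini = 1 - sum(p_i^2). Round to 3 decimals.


Total = 64. Proportions: 21/64, 7/64, 14/64, 22/64. sum(p_i^2) = 0.2856. Gini = 1 - 0.2856 = 0.7144, which rounds to 0.714.

0.714


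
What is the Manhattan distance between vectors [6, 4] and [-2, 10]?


d = sum of absolute differences: |6--2|=8 + |4-10|=6 = 14.

14


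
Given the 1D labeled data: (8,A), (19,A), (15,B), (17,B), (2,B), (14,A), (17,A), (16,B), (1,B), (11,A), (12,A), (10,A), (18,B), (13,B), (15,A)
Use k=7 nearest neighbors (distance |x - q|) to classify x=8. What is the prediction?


Distances: |8-8|=0, |19-8|=11, |15-8|=7, |17-8|=9, |2-8|=6, |14-8|=6, |17-8|=9, |16-8|=8, |1-8|=7, |11-8|=3, |12-8|=4, |10-8|=2, |18-8|=10, |13-8|=5, |15-8|=7. 7 nearest: (8,A), (10,A), (11,A), (12,A), (13,B), (14,A), (2,B). Counts: {'A': 5, 'B': 2}. Majority class: A.

A


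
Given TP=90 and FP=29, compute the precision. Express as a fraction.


Precision = TP / (TP + FP) = 90 / 119 = 90/119.

90/119


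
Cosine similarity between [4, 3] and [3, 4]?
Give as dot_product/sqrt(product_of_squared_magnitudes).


dot = 24. |a|^2 = 25, |b|^2 = 25. cos = 24/sqrt(625).

24/sqrt(625)


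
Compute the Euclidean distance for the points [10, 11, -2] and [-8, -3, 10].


d = sqrt(sum of squared differences). (10--8)^2=324, (11--3)^2=196, (-2-10)^2=144. Sum = 664.

sqrt(664)


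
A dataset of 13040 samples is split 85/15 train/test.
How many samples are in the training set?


Test set = 13040 * 15% = 1956. Training set = 13040 - 1956 = 11084.

11084


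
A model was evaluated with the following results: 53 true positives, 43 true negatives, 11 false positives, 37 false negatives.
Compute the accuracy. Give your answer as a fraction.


Accuracy = (TP + TN) / (TP + TN + FP + FN) = (53 + 43) / 144 = 2/3.

2/3


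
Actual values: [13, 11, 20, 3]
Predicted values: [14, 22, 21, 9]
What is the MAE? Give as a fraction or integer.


MAE = (1/4) * (|13-14|=1 + |11-22|=11 + |20-21|=1 + |3-9|=6). Sum = 19. MAE = 19/4.

19/4


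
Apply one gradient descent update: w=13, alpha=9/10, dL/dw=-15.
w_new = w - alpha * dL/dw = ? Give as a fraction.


w_new = 13 - 9/10 * -15 = 13 - -27/2 = 53/2.

53/2


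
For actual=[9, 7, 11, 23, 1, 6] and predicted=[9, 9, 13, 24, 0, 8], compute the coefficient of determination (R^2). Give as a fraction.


Mean(y) = 19/2. SS_res = 14. SS_tot = 551/2. R^2 = 1 - 14/(551/2) = 523/551.

523/551


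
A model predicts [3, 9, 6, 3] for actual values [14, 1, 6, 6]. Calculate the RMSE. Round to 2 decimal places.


MSE = 48.5000. RMSE = sqrt(48.5000) = 6.96.

6.96


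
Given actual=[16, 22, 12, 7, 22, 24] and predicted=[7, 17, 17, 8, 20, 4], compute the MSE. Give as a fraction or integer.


MSE = (1/6) * ((16-7)^2=81 + (22-17)^2=25 + (12-17)^2=25 + (7-8)^2=1 + (22-20)^2=4 + (24-4)^2=400). Sum = 536. MSE = 268/3.

268/3


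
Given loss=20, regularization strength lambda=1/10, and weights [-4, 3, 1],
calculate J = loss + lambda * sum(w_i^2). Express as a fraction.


L2 sq norm = sum(w^2) = 26. J = 20 + 1/10 * 26 = 113/5.

113/5


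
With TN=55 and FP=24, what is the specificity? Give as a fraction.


Specificity = TN / (TN + FP) = 55 / 79 = 55/79.

55/79


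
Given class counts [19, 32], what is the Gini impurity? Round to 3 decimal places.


Total = 51. Proportions: 19/51, 32/51. sum(p_i^2) = 0.5325. Gini = 1 - 0.5325 = 0.4675, which rounds to 0.468.

0.468


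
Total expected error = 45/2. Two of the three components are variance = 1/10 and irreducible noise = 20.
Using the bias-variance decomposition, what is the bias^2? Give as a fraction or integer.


Total error = bias^2 + variance + irreducible noise. So bias^2 = 45/2 - 1/10 - 20 = 12/5.

12/5


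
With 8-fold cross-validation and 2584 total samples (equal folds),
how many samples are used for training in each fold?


Each validation fold has 2584/8 = 323 samples. Training set = 2584 - 323 = 2261.

2261


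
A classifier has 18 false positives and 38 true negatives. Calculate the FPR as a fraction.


FPR = FP / (FP + TN) = 18 / 56 = 9/28.

9/28


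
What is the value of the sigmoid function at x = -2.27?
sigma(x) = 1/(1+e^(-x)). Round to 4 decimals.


sigma(-2.27) = 1/(1+e^(2.27)) = 1/(1+9.679401) = 1/10.679401 = 0.0936.

0.0936


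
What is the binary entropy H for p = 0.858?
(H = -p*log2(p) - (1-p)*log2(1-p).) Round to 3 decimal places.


H = -0.858*log2(0.858) - 0.142*log2(0.142) = 0.589.

0.589


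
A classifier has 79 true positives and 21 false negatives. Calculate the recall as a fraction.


Recall = TP / (TP + FN) = 79 / 100 = 79/100.

79/100


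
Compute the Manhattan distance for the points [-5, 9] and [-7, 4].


d = sum of absolute differences: |-5--7|=2 + |9-4|=5 = 7.

7


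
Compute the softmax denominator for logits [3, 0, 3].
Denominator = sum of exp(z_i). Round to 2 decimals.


Denom = e^3=20.0855 + e^0=1.0000 + e^3=20.0855. Sum = 41.1710, which rounds to 41.17.

41.17


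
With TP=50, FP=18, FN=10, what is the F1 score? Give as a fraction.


Precision = 50/68 = 25/34. Recall = 50/60 = 5/6. F1 = 2*P*R/(P+R) = 25/32.

25/32


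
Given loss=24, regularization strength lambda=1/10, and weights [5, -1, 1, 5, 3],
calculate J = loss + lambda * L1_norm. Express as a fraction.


L1 norm = sum(|w|) = 15. J = 24 + 1/10 * 15 = 51/2.

51/2


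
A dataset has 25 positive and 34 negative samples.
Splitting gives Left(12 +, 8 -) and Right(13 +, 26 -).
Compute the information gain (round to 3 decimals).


H(parent) = 0.9831. H(left) = 0.9710, H(right) = 0.9183. Weighted = (20/59)*0.9710 + (39/59)*0.9183 = 0.9362. IG = 0.9831 - 0.9362 = 0.0469, which rounds to 0.047.

0.047


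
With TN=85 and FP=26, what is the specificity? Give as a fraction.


Specificity = TN / (TN + FP) = 85 / 111 = 85/111.

85/111


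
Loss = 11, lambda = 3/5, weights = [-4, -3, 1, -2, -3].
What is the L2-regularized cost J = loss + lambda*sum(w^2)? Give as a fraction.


L2 sq norm = sum(w^2) = 39. J = 11 + 3/5 * 39 = 172/5.

172/5


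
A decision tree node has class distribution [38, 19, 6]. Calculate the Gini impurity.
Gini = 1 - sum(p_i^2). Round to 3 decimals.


Total = 63. Proportions: 38/63, 19/63, 6/63. sum(p_i^2) = 0.4638. Gini = 1 - 0.4638 = 0.5362, which rounds to 0.536.

0.536


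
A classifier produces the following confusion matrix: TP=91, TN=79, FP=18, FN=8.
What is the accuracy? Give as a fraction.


Accuracy = (TP + TN) / (TP + TN + FP + FN) = (91 + 79) / 196 = 85/98.

85/98


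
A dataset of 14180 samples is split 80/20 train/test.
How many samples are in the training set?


Test set = 14180 * 20% = 2836. Training set = 14180 - 2836 = 11344.

11344


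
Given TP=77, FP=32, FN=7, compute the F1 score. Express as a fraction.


Precision = 77/109 = 77/109. Recall = 77/84 = 11/12. F1 = 2*P*R/(P+R) = 154/193.

154/193


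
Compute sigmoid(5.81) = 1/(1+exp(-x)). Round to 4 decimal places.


sigma(5.81) = 1/(1+e^(-5.81)) = 1/(1+0.002997) = 1/1.002997 = 0.9970.

0.9970


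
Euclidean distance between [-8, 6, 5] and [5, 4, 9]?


d = sqrt(sum of squared differences). (-8-5)^2=169, (6-4)^2=4, (5-9)^2=16. Sum = 189.

sqrt(189)


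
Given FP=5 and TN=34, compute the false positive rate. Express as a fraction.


FPR = FP / (FP + TN) = 5 / 39 = 5/39.

5/39


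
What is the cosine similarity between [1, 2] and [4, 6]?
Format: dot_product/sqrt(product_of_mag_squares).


dot = 16. |a|^2 = 5, |b|^2 = 52. cos = 16/sqrt(260).

16/sqrt(260)


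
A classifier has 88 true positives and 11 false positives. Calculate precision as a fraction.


Precision = TP / (TP + FP) = 88 / 99 = 8/9.

8/9


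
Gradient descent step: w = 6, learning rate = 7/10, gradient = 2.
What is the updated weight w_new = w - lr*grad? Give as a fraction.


w_new = 6 - 7/10 * 2 = 6 - 7/5 = 23/5.

23/5


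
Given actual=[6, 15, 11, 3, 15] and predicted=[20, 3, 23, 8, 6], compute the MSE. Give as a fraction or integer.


MSE = (1/5) * ((6-20)^2=196 + (15-3)^2=144 + (11-23)^2=144 + (3-8)^2=25 + (15-6)^2=81). Sum = 590. MSE = 118.

118


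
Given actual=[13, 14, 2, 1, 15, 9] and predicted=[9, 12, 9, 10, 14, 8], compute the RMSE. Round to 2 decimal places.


MSE = 25.3333. RMSE = sqrt(25.3333) = 5.03.

5.03


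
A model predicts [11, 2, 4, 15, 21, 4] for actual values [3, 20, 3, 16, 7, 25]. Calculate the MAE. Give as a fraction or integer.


MAE = (1/6) * (|3-11|=8 + |20-2|=18 + |3-4|=1 + |16-15|=1 + |7-21|=14 + |25-4|=21). Sum = 63. MAE = 21/2.

21/2


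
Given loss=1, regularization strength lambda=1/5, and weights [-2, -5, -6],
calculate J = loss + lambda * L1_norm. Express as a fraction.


L1 norm = sum(|w|) = 13. J = 1 + 1/5 * 13 = 18/5.

18/5


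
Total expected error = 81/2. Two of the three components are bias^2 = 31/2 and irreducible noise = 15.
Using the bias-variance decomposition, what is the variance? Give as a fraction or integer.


Total error = bias^2 + variance + irreducible noise. So variance = 81/2 - 31/2 - 15 = 10.

10


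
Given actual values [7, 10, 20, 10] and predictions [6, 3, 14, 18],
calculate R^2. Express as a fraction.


Mean(y) = 47/4. SS_res = 150. SS_tot = 387/4. R^2 = 1 - 150/(387/4) = -71/129.

-71/129


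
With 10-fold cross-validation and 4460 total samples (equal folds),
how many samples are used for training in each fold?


Each validation fold has 4460/10 = 446 samples. Training set = 4460 - 446 = 4014.

4014


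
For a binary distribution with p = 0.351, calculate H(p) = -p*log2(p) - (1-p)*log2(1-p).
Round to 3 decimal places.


H = -0.351*log2(0.351) - 0.649*log2(0.649) = 0.935.

0.935


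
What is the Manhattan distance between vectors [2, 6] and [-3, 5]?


d = sum of absolute differences: |2--3|=5 + |6-5|=1 = 6.

6


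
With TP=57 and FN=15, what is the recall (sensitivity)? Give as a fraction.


Recall = TP / (TP + FN) = 57 / 72 = 19/24.

19/24


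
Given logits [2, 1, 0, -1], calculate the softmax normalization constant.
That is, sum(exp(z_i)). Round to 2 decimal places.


Denom = e^2=7.3891 + e^1=2.7183 + e^0=1.0000 + e^-1=0.3679. Sum = 11.4753, which rounds to 11.48.

11.48


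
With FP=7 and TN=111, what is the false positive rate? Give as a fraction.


FPR = FP / (FP + TN) = 7 / 118 = 7/118.

7/118


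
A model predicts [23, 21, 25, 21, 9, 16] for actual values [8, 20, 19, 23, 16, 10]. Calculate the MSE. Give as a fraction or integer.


MSE = (1/6) * ((8-23)^2=225 + (20-21)^2=1 + (19-25)^2=36 + (23-21)^2=4 + (16-9)^2=49 + (10-16)^2=36). Sum = 351. MSE = 117/2.

117/2


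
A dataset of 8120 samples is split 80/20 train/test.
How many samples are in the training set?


Test set = 8120 * 20% = 1624. Training set = 8120 - 1624 = 6496.

6496


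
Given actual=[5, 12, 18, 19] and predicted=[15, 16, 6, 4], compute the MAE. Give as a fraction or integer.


MAE = (1/4) * (|5-15|=10 + |12-16|=4 + |18-6|=12 + |19-4|=15). Sum = 41. MAE = 41/4.

41/4


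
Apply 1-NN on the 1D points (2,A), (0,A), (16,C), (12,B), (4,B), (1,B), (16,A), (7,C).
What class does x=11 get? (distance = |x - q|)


Distances: |2-11|=9, |0-11|=11, |16-11|=5, |12-11|=1, |4-11|=7, |1-11|=10, |16-11|=5, |7-11|=4. 1 nearest: (12,B). Counts: {'B': 1}. Majority class: B.

B


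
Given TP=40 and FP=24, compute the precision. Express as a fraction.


Precision = TP / (TP + FP) = 40 / 64 = 5/8.

5/8


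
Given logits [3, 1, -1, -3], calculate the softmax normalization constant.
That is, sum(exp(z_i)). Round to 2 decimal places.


Denom = e^3=20.0855 + e^1=2.7183 + e^-1=0.3679 + e^-3=0.0498. Sum = 23.2215, which rounds to 23.22.

23.22


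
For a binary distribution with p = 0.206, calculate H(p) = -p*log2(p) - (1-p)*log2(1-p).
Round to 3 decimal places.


H = -0.206*log2(0.206) - 0.794*log2(0.794) = 0.734.

0.734


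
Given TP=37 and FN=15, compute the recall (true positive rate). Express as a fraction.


Recall = TP / (TP + FN) = 37 / 52 = 37/52.

37/52


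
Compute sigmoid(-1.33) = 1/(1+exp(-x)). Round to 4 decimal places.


sigma(-1.33) = 1/(1+e^(1.33)) = 1/(1+3.781043) = 1/4.781043 = 0.2092.

0.2092


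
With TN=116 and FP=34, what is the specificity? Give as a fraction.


Specificity = TN / (TN + FP) = 116 / 150 = 58/75.

58/75


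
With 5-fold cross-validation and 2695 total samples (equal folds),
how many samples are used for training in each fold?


Each validation fold has 2695/5 = 539 samples. Training set = 2695 - 539 = 2156.

2156


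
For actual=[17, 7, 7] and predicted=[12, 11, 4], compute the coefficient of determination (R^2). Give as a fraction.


Mean(y) = 31/3. SS_res = 50. SS_tot = 200/3. R^2 = 1 - 50/(200/3) = 1/4.

1/4


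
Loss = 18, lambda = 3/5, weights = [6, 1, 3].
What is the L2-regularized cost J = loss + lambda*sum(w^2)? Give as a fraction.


L2 sq norm = sum(w^2) = 46. J = 18 + 3/5 * 46 = 228/5.

228/5


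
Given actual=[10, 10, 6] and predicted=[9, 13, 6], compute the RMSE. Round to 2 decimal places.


MSE = 3.3333. RMSE = sqrt(3.3333) = 1.83.

1.83


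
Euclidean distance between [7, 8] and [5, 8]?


d = sqrt(sum of squared differences). (7-5)^2=4, (8-8)^2=0. Sum = 4.

2


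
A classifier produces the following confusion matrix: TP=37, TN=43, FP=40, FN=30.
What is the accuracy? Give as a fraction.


Accuracy = (TP + TN) / (TP + TN + FP + FN) = (37 + 43) / 150 = 8/15.

8/15


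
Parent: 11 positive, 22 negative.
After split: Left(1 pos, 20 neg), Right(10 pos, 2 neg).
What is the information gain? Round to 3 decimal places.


H(parent) = 0.9183. H(left) = 0.2762, H(right) = 0.6500. Weighted = (21/33)*0.2762 + (12/33)*0.6500 = 0.4121. IG = 0.9183 - 0.4121 = 0.5062, which rounds to 0.506.

0.506


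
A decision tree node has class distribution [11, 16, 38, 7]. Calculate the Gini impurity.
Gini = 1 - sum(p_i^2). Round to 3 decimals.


Total = 72. Proportions: 11/72, 16/72, 38/72, 7/72. sum(p_i^2) = 0.3607. Gini = 1 - 0.3607 = 0.6393, which rounds to 0.639.

0.639


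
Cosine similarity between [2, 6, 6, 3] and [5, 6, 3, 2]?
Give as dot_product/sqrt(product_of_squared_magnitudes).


dot = 70. |a|^2 = 85, |b|^2 = 74. cos = 70/sqrt(6290).

70/sqrt(6290)


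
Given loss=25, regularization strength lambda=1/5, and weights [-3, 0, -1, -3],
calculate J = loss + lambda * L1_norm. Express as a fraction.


L1 norm = sum(|w|) = 7. J = 25 + 1/5 * 7 = 132/5.

132/5


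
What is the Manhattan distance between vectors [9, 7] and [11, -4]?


d = sum of absolute differences: |9-11|=2 + |7--4|=11 = 13.

13


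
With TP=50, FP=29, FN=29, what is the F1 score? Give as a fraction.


Precision = 50/79 = 50/79. Recall = 50/79 = 50/79. F1 = 2*P*R/(P+R) = 50/79.

50/79


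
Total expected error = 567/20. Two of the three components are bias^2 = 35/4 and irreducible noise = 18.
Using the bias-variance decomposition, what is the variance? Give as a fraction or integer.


Total error = bias^2 + variance + irreducible noise. So variance = 567/20 - 35/4 - 18 = 8/5.

8/5


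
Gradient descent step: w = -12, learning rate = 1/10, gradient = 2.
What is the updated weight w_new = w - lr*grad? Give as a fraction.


w_new = -12 - 1/10 * 2 = -12 - 1/5 = -61/5.

-61/5


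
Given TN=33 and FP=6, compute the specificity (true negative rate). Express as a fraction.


Specificity = TN / (TN + FP) = 33 / 39 = 11/13.

11/13


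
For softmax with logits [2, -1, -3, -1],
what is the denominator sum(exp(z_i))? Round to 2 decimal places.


Denom = e^2=7.3891 + e^-1=0.3679 + e^-3=0.0498 + e^-1=0.3679. Sum = 8.1747, which rounds to 8.17.

8.17


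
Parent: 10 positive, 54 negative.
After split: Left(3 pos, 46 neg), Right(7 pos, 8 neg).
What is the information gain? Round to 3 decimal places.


H(parent) = 0.6253. H(left) = 0.3323, H(right) = 0.9968. Weighted = (49/64)*0.3323 + (15/64)*0.9968 = 0.4880. IG = 0.6253 - 0.4880 = 0.1373, which rounds to 0.137.

0.137


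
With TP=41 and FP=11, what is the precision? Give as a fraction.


Precision = TP / (TP + FP) = 41 / 52 = 41/52.

41/52


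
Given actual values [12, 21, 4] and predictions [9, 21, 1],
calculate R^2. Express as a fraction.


Mean(y) = 37/3. SS_res = 18. SS_tot = 434/3. R^2 = 1 - 18/(434/3) = 190/217.

190/217


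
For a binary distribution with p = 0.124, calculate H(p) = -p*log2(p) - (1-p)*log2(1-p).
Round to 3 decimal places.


H = -0.124*log2(0.124) - 0.876*log2(0.876) = 0.541.

0.541


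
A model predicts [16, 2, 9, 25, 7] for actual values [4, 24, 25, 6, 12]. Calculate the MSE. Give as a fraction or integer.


MSE = (1/5) * ((4-16)^2=144 + (24-2)^2=484 + (25-9)^2=256 + (6-25)^2=361 + (12-7)^2=25). Sum = 1270. MSE = 254.

254


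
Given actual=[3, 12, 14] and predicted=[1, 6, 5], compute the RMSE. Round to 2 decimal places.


MSE = 40.3333. RMSE = sqrt(40.3333) = 6.35.

6.35


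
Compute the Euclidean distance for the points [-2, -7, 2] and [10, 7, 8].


d = sqrt(sum of squared differences). (-2-10)^2=144, (-7-7)^2=196, (2-8)^2=36. Sum = 376.

sqrt(376)


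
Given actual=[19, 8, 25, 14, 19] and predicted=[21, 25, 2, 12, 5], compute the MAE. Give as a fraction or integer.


MAE = (1/5) * (|19-21|=2 + |8-25|=17 + |25-2|=23 + |14-12|=2 + |19-5|=14). Sum = 58. MAE = 58/5.

58/5


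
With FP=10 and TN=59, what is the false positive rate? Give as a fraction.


FPR = FP / (FP + TN) = 10 / 69 = 10/69.

10/69


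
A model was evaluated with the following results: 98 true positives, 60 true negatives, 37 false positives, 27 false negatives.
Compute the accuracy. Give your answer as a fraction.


Accuracy = (TP + TN) / (TP + TN + FP + FN) = (98 + 60) / 222 = 79/111.

79/111


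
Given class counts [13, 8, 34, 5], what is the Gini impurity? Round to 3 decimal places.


Total = 60. Proportions: 13/60, 8/60, 34/60, 5/60. sum(p_i^2) = 0.3928. Gini = 1 - 0.3928 = 0.6072, which rounds to 0.607.

0.607


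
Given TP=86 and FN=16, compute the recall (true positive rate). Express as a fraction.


Recall = TP / (TP + FN) = 86 / 102 = 43/51.

43/51


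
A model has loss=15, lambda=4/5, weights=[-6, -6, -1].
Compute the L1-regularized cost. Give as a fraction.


L1 norm = sum(|w|) = 13. J = 15 + 4/5 * 13 = 127/5.

127/5


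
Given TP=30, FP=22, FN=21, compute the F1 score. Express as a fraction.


Precision = 30/52 = 15/26. Recall = 30/51 = 10/17. F1 = 2*P*R/(P+R) = 60/103.

60/103


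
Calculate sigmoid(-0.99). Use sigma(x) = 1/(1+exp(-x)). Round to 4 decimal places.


sigma(-0.99) = 1/(1+e^(0.99)) = 1/(1+2.691234) = 1/3.691234 = 0.2709.

0.2709
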